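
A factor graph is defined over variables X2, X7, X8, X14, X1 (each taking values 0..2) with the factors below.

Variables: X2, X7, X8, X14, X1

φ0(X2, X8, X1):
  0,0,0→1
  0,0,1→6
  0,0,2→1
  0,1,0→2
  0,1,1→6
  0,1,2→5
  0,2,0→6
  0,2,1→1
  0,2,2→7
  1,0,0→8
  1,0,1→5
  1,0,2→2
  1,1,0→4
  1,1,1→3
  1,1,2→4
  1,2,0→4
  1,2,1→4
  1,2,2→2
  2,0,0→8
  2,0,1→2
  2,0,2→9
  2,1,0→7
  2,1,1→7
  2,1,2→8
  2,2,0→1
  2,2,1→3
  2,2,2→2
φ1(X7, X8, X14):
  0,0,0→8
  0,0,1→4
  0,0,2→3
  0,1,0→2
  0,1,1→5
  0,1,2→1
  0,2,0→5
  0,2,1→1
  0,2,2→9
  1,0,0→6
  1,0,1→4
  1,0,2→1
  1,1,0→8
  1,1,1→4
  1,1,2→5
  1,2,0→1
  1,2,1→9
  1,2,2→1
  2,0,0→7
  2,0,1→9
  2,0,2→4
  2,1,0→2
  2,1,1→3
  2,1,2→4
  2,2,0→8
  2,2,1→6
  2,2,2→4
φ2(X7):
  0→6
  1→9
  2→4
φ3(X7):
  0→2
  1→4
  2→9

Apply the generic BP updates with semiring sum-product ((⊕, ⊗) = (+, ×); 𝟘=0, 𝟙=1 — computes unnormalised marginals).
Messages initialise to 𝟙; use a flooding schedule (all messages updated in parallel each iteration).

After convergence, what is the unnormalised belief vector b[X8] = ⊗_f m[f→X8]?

init: all messages = 𝟙 over 3 values
r1 m[φ0→X2] = [35, 36, 47]
r1 m[φ0→X8] = [42, 46, 30]
r1 m[φ0→X1] = [41, 37, 40]
r1 m[φ1→X7] = [38, 39, 47]
r1 m[φ1→X8] = [46, 34, 44]
r1 m[φ1→X14] = [47, 45, 32]
r1 m[φ2→X7] = [6, 9, 4]
r1 m[φ3→X7] = [2, 4, 9]
r1 m[X2→φ0] = [1, 1, 1]
r1 m[X7→φ1] = [1, 1, 1]
r1 m[X7→φ2] = [1, 1, 1]
r1 m[X7→φ3] = [1, 1, 1]
r1 m[X8→φ0] = [1, 1, 1]
r1 m[X8→φ1] = [1, 1, 1]
r1 m[X14→φ1] = [1, 1, 1]
r1 m[X1→φ0] = [1, 1, 1]
r2 m[φ0→X2] = [35, 36, 47]
r2 m[φ0→X8] = [42, 46, 30]
r2 m[φ0→X1] = [41, 37, 40]
r2 m[φ1→X7] = [38, 39, 47]
r2 m[φ1→X8] = [46, 34, 44]
r2 m[φ1→X14] = [47, 45, 32]
r2 m[φ2→X7] = [6, 9, 4]
r2 m[φ3→X7] = [2, 4, 9]
r2 m[X2→φ0] = [1, 1, 1]
r2 m[X7→φ1] = [12, 36, 36]
r2 m[X7→φ2] = [76, 156, 423]
r2 m[X7→φ3] = [228, 351, 188]
r2 m[X8→φ0] = [46, 34, 44]
r2 m[X8→φ1] = [42, 46, 30]
r2 m[X14→φ1] = [1, 1, 1]
r2 m[X1→φ0] = [1, 1, 1]
r3 m[φ0→X2] = [1426, 1504, 1886]
r3 m[φ0→X8] = [42, 46, 30]
r3 m[φ0→X1] = [1708, 1494, 1614]
r3 m[φ1→X7] = [1448, 1574, 1794]
r3 m[φ1→X8] = [1296, 1032, 1224]
r3 m[φ1→X14] = [52872, 52584, 33168]
r3 m[φ2→X7] = [6, 9, 4]
r3 m[φ3→X7] = [2, 4, 9]
r3 m[X2→φ0] = [1, 1, 1]
r3 m[X7→φ1] = [12, 36, 36]
r3 m[X7→φ2] = [76, 156, 423]
r3 m[X7→φ3] = [228, 351, 188]
r3 m[X8→φ0] = [46, 34, 44]
r3 m[X8→φ1] = [42, 46, 30]
r3 m[X14→φ1] = [1, 1, 1]
r3 m[X1→φ0] = [1, 1, 1]
r4 m[φ0→X2] = [1426, 1504, 1886]
r4 m[φ0→X8] = [42, 46, 30]
r4 m[φ0→X1] = [1708, 1494, 1614]
r4 m[φ1→X7] = [1448, 1574, 1794]
r4 m[φ1→X8] = [1296, 1032, 1224]
r4 m[φ1→X14] = [52872, 52584, 33168]
r4 m[φ2→X7] = [6, 9, 4]
r4 m[φ3→X7] = [2, 4, 9]
r4 m[X2→φ0] = [1, 1, 1]
r4 m[X7→φ1] = [12, 36, 36]
r4 m[X7→φ2] = [2896, 6296, 16146]
r4 m[X7→φ3] = [8688, 14166, 7176]
r4 m[X8→φ0] = [1296, 1032, 1224]
r4 m[X8→φ1] = [42, 46, 30]
r4 m[X14→φ1] = [1, 1, 1]
r4 m[X1→φ0] = [1, 1, 1]
r5 m[φ0→X2] = [40920, 43032, 54672]
r5 m[φ0→X8] = [42, 46, 30]
r5 m[φ0→X1] = [48912, 43152, 46560]
r5 m[φ1→X7] = [1448, 1574, 1794]
r5 m[φ1→X8] = [1296, 1032, 1224]
r5 m[φ1→X14] = [52872, 52584, 33168]
r5 m[φ2→X7] = [6, 9, 4]
r5 m[φ3→X7] = [2, 4, 9]
r5 m[X2→φ0] = [1, 1, 1]
r5 m[X7→φ1] = [12, 36, 36]
r5 m[X7→φ2] = [2896, 6296, 16146]
r5 m[X7→φ3] = [8688, 14166, 7176]
r5 m[X8→φ0] = [1296, 1032, 1224]
r5 m[X8→φ1] = [42, 46, 30]
r5 m[X14→φ1] = [1, 1, 1]
r5 m[X1→φ0] = [1, 1, 1]
r6 m[φ0→X2] = [40920, 43032, 54672]
r6 m[φ0→X8] = [42, 46, 30]
r6 m[φ0→X1] = [48912, 43152, 46560]
r6 m[φ1→X7] = [1448, 1574, 1794]
r6 m[φ1→X8] = [1296, 1032, 1224]
r6 m[φ1→X14] = [52872, 52584, 33168]
r6 m[φ2→X7] = [6, 9, 4]
r6 m[φ3→X7] = [2, 4, 9]
r6 m[X2→φ0] = [1, 1, 1]
r6 m[X7→φ1] = [12, 36, 36]
r6 m[X7→φ2] = [2896, 6296, 16146]
r6 m[X7→φ3] = [8688, 14166, 7176]
r6 m[X8→φ0] = [1296, 1032, 1224]
r6 m[X8→φ1] = [42, 46, 30]
r6 m[X14→φ1] = [1, 1, 1]
r6 m[X1→φ0] = [1, 1, 1]
fixed point reached at round 6
b[X8] = ⊗ incoming = [54432, 47472, 36720]

b[X8] = [54432, 47472, 36720]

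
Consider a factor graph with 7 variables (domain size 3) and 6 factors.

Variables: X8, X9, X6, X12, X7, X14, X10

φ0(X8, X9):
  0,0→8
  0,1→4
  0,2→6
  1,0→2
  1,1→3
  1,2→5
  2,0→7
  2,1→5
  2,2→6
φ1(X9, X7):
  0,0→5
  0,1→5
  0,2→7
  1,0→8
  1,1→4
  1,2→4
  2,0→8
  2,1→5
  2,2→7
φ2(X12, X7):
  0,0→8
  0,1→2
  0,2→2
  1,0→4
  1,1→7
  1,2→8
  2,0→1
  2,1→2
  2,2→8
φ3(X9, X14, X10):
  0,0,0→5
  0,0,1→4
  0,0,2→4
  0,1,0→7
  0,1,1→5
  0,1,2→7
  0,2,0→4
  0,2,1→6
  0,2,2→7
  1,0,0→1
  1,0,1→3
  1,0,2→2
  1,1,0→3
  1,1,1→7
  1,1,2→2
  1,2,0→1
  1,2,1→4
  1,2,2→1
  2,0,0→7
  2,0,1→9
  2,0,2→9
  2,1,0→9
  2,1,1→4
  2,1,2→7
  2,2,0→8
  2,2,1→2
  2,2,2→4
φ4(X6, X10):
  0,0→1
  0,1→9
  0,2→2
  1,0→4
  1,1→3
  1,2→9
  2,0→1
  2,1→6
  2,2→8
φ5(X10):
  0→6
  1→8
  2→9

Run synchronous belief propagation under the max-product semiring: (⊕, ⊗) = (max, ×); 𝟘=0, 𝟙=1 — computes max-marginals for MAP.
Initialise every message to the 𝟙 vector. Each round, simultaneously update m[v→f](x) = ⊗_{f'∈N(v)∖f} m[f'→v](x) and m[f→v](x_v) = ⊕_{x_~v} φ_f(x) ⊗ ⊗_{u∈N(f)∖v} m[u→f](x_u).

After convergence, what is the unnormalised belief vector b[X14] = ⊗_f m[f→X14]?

b[X14] = [279936, 254016, 254016]

init: all messages = 𝟙 over 3 values
r1 m[φ0→X8] = [8, 5, 7]
r1 m[φ0→X9] = [8, 5, 6]
r1 m[φ1→X9] = [7, 8, 8]
r1 m[φ1→X7] = [8, 5, 7]
r1 m[φ2→X12] = [8, 8, 8]
r1 m[φ2→X7] = [8, 7, 8]
r1 m[φ3→X9] = [7, 7, 9]
r1 m[φ3→X14] = [9, 9, 8]
r1 m[φ3→X10] = [9, 9, 9]
r1 m[φ4→X6] = [9, 9, 8]
r1 m[φ4→X10] = [4, 9, 9]
r1 m[φ5→X10] = [6, 8, 9]
r1 m[X8→φ0] = [1, 1, 1]
r1 m[X9→φ0] = [1, 1, 1]
r1 m[X9→φ1] = [1, 1, 1]
r1 m[X9→φ3] = [1, 1, 1]
r1 m[X6→φ4] = [1, 1, 1]
r1 m[X12→φ2] = [1, 1, 1]
r1 m[X7→φ1] = [1, 1, 1]
r1 m[X7→φ2] = [1, 1, 1]
r1 m[X14→φ3] = [1, 1, 1]
r1 m[X10→φ3] = [1, 1, 1]
r1 m[X10→φ4] = [1, 1, 1]
r1 m[X10→φ5] = [1, 1, 1]
r2 m[φ0→X8] = [8, 5, 7]
r2 m[φ0→X9] = [8, 5, 6]
r2 m[φ1→X9] = [7, 8, 8]
r2 m[φ1→X7] = [8, 5, 7]
r2 m[φ2→X12] = [8, 8, 8]
r2 m[φ2→X7] = [8, 7, 8]
r2 m[φ3→X9] = [7, 7, 9]
r2 m[φ3→X14] = [9, 9, 8]
r2 m[φ3→X10] = [9, 9, 9]
r2 m[φ4→X6] = [9, 9, 8]
r2 m[φ4→X10] = [4, 9, 9]
r2 m[φ5→X10] = [6, 8, 9]
r2 m[X8→φ0] = [1, 1, 1]
r2 m[X9→φ0] = [49, 56, 72]
r2 m[X9→φ1] = [56, 35, 54]
r2 m[X9→φ3] = [56, 40, 48]
r2 m[X6→φ4] = [1, 1, 1]
r2 m[X12→φ2] = [1, 1, 1]
r2 m[X7→φ1] = [8, 7, 8]
r2 m[X7→φ2] = [8, 5, 7]
r2 m[X14→φ3] = [1, 1, 1]
r2 m[X10→φ3] = [24, 72, 81]
r2 m[X10→φ4] = [54, 72, 81]
r2 m[X10→φ5] = [36, 81, 81]
r3 m[φ0→X8] = [432, 360, 432]
r3 m[φ0→X9] = [8, 5, 6]
r3 m[φ1→X9] = [56, 64, 64]
r3 m[φ1→X7] = [432, 280, 392]
r3 m[φ2→X12] = [64, 56, 56]
r3 m[φ2→X7] = [8, 7, 8]
r3 m[φ3→X9] = [567, 504, 729]
r3 m[φ3→X14] = [34992, 31752, 31752]
r3 m[φ3→X10] = [432, 432, 432]
r3 m[φ4→X6] = [648, 729, 648]
r3 m[φ4→X10] = [4, 9, 9]
r3 m[φ5→X10] = [6, 8, 9]
r3 m[X8→φ0] = [1, 1, 1]
r3 m[X9→φ0] = [49, 56, 72]
r3 m[X9→φ1] = [56, 35, 54]
r3 m[X9→φ3] = [56, 40, 48]
r3 m[X6→φ4] = [1, 1, 1]
r3 m[X12→φ2] = [1, 1, 1]
r3 m[X7→φ1] = [8, 7, 8]
r3 m[X7→φ2] = [8, 5, 7]
r3 m[X14→φ3] = [1, 1, 1]
r3 m[X10→φ3] = [24, 72, 81]
r3 m[X10→φ4] = [54, 72, 81]
r3 m[X10→φ5] = [36, 81, 81]
r4 m[φ0→X8] = [432, 360, 432]
r4 m[φ0→X9] = [8, 5, 6]
r4 m[φ1→X9] = [56, 64, 64]
r4 m[φ1→X7] = [432, 280, 392]
r4 m[φ2→X12] = [64, 56, 56]
r4 m[φ2→X7] = [8, 7, 8]
r4 m[φ3→X9] = [567, 504, 729]
r4 m[φ3→X14] = [34992, 31752, 31752]
r4 m[φ3→X10] = [432, 432, 432]
r4 m[φ4→X6] = [648, 729, 648]
r4 m[φ4→X10] = [4, 9, 9]
r4 m[φ5→X10] = [6, 8, 9]
r4 m[X8→φ0] = [1, 1, 1]
r4 m[X9→φ0] = [31752, 32256, 46656]
r4 m[X9→φ1] = [4536, 2520, 4374]
r4 m[X9→φ3] = [448, 320, 384]
r4 m[X6→φ4] = [1, 1, 1]
r4 m[X12→φ2] = [1, 1, 1]
r4 m[X7→φ1] = [8, 7, 8]
r4 m[X7→φ2] = [432, 280, 392]
r4 m[X14→φ3] = [1, 1, 1]
r4 m[X10→φ3] = [24, 72, 81]
r4 m[X10→φ4] = [2592, 3456, 3888]
r4 m[X10→φ5] = [1728, 3888, 3888]
r5 m[φ0→X8] = [279936, 233280, 279936]
r5 m[φ0→X9] = [8, 5, 6]
r5 m[φ1→X9] = [56, 64, 64]
r5 m[φ1→X7] = [34992, 22680, 31752]
r5 m[φ2→X12] = [3456, 3136, 3136]
r5 m[φ2→X7] = [8, 7, 8]
r5 m[φ3→X9] = [567, 504, 729]
r5 m[φ3→X14] = [279936, 254016, 254016]
r5 m[φ3→X10] = [3456, 3456, 3456]
r5 m[φ4→X6] = [31104, 34992, 31104]
r5 m[φ4→X10] = [4, 9, 9]
r5 m[φ5→X10] = [6, 8, 9]
r5 m[X8→φ0] = [1, 1, 1]
r5 m[X9→φ0] = [31752, 32256, 46656]
r5 m[X9→φ1] = [4536, 2520, 4374]
r5 m[X9→φ3] = [448, 320, 384]
r5 m[X6→φ4] = [1, 1, 1]
r5 m[X12→φ2] = [1, 1, 1]
r5 m[X7→φ1] = [8, 7, 8]
r5 m[X7→φ2] = [432, 280, 392]
r5 m[X14→φ3] = [1, 1, 1]
r5 m[X10→φ3] = [24, 72, 81]
r5 m[X10→φ4] = [2592, 3456, 3888]
r5 m[X10→φ5] = [1728, 3888, 3888]
r6 m[φ0→X8] = [279936, 233280, 279936]
r6 m[φ0→X9] = [8, 5, 6]
r6 m[φ1→X9] = [56, 64, 64]
r6 m[φ1→X7] = [34992, 22680, 31752]
r6 m[φ2→X12] = [3456, 3136, 3136]
r6 m[φ2→X7] = [8, 7, 8]
r6 m[φ3→X9] = [567, 504, 729]
r6 m[φ3→X14] = [279936, 254016, 254016]
r6 m[φ3→X10] = [3456, 3456, 3456]
r6 m[φ4→X6] = [31104, 34992, 31104]
r6 m[φ4→X10] = [4, 9, 9]
r6 m[φ5→X10] = [6, 8, 9]
r6 m[X8→φ0] = [1, 1, 1]
r6 m[X9→φ0] = [31752, 32256, 46656]
r6 m[X9→φ1] = [4536, 2520, 4374]
r6 m[X9→φ3] = [448, 320, 384]
r6 m[X6→φ4] = [1, 1, 1]
r6 m[X12→φ2] = [1, 1, 1]
r6 m[X7→φ1] = [8, 7, 8]
r6 m[X7→φ2] = [34992, 22680, 31752]
r6 m[X14→φ3] = [1, 1, 1]
r6 m[X10→φ3] = [24, 72, 81]
r6 m[X10→φ4] = [20736, 27648, 31104]
r6 m[X10→φ5] = [13824, 31104, 31104]
r7 m[φ0→X8] = [279936, 233280, 279936]
r7 m[φ0→X9] = [8, 5, 6]
r7 m[φ1→X9] = [56, 64, 64]
r7 m[φ1→X7] = [34992, 22680, 31752]
r7 m[φ2→X12] = [279936, 254016, 254016]
r7 m[φ2→X7] = [8, 7, 8]
r7 m[φ3→X9] = [567, 504, 729]
r7 m[φ3→X14] = [279936, 254016, 254016]
r7 m[φ3→X10] = [3456, 3456, 3456]
r7 m[φ4→X6] = [248832, 279936, 248832]
r7 m[φ4→X10] = [4, 9, 9]
r7 m[φ5→X10] = [6, 8, 9]
r7 m[X8→φ0] = [1, 1, 1]
r7 m[X9→φ0] = [31752, 32256, 46656]
r7 m[X9→φ1] = [4536, 2520, 4374]
r7 m[X9→φ3] = [448, 320, 384]
r7 m[X6→φ4] = [1, 1, 1]
r7 m[X12→φ2] = [1, 1, 1]
r7 m[X7→φ1] = [8, 7, 8]
r7 m[X7→φ2] = [34992, 22680, 31752]
r7 m[X14→φ3] = [1, 1, 1]
r7 m[X10→φ3] = [24, 72, 81]
r7 m[X10→φ4] = [20736, 27648, 31104]
r7 m[X10→φ5] = [13824, 31104, 31104]
r8 m[φ0→X8] = [279936, 233280, 279936]
r8 m[φ0→X9] = [8, 5, 6]
r8 m[φ1→X9] = [56, 64, 64]
r8 m[φ1→X7] = [34992, 22680, 31752]
r8 m[φ2→X12] = [279936, 254016, 254016]
r8 m[φ2→X7] = [8, 7, 8]
r8 m[φ3→X9] = [567, 504, 729]
r8 m[φ3→X14] = [279936, 254016, 254016]
r8 m[φ3→X10] = [3456, 3456, 3456]
r8 m[φ4→X6] = [248832, 279936, 248832]
r8 m[φ4→X10] = [4, 9, 9]
r8 m[φ5→X10] = [6, 8, 9]
r8 m[X8→φ0] = [1, 1, 1]
r8 m[X9→φ0] = [31752, 32256, 46656]
r8 m[X9→φ1] = [4536, 2520, 4374]
r8 m[X9→φ3] = [448, 320, 384]
r8 m[X6→φ4] = [1, 1, 1]
r8 m[X12→φ2] = [1, 1, 1]
r8 m[X7→φ1] = [8, 7, 8]
r8 m[X7→φ2] = [34992, 22680, 31752]
r8 m[X14→φ3] = [1, 1, 1]
r8 m[X10→φ3] = [24, 72, 81]
r8 m[X10→φ4] = [20736, 27648, 31104]
r8 m[X10→φ5] = [13824, 31104, 31104]
fixed point reached at round 8
b[X14] = ⊗ incoming = [279936, 254016, 254016]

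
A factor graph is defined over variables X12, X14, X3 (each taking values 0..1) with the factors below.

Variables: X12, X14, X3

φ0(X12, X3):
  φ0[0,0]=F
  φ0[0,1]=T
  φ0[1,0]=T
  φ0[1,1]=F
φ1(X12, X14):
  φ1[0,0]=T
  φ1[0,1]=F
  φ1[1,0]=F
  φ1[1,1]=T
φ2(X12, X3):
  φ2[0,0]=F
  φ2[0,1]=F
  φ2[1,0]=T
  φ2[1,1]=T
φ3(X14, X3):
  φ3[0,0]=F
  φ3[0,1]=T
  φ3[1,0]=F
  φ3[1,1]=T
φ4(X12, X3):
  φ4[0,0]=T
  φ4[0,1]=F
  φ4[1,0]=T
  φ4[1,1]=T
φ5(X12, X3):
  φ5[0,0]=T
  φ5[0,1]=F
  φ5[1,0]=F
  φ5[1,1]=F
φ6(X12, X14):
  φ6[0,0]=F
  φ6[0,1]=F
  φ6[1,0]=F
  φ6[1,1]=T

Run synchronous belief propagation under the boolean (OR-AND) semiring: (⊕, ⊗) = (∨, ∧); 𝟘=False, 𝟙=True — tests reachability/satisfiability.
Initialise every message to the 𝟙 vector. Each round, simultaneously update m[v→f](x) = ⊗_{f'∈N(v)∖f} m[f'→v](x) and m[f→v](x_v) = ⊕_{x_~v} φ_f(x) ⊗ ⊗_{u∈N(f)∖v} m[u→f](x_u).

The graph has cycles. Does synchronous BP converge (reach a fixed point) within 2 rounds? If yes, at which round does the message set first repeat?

NOT CONVERGED within 2 rounds

init: all messages = 𝟙 over 2 values
r1 m[φ0→X12] = [T, T]
r1 m[φ0→X3] = [T, T]
r1 m[φ1→X12] = [T, T]
r1 m[φ1→X14] = [T, T]
r1 m[φ2→X12] = [F, T]
r1 m[φ2→X3] = [T, T]
r1 m[φ3→X14] = [T, T]
r1 m[φ3→X3] = [F, T]
r1 m[φ4→X12] = [T, T]
r1 m[φ4→X3] = [T, T]
r1 m[φ5→X12] = [T, F]
r1 m[φ5→X3] = [T, F]
r1 m[φ6→X12] = [F, T]
r1 m[φ6→X14] = [F, T]
r1 m[X12→φ0] = [T, T]
r1 m[X12→φ1] = [T, T]
r1 m[X12→φ2] = [T, T]
r1 m[X12→φ4] = [T, T]
r1 m[X12→φ5] = [T, T]
r1 m[X12→φ6] = [T, T]
r1 m[X14→φ1] = [T, T]
r1 m[X14→φ3] = [T, T]
r1 m[X14→φ6] = [T, T]
r1 m[X3→φ0] = [T, T]
r1 m[X3→φ2] = [T, T]
r1 m[X3→φ3] = [T, T]
r1 m[X3→φ4] = [T, T]
r1 m[X3→φ5] = [T, T]
r2 m[φ0→X12] = [T, T]
r2 m[φ0→X3] = [T, T]
r2 m[φ1→X12] = [T, T]
r2 m[φ1→X14] = [T, T]
r2 m[φ2→X12] = [F, T]
r2 m[φ2→X3] = [T, T]
r2 m[φ3→X14] = [T, T]
r2 m[φ3→X3] = [F, T]
r2 m[φ4→X12] = [T, T]
r2 m[φ4→X3] = [T, T]
r2 m[φ5→X12] = [T, F]
r2 m[φ5→X3] = [T, F]
r2 m[φ6→X12] = [F, T]
r2 m[φ6→X14] = [F, T]
r2 m[X12→φ0] = [F, F]
r2 m[X12→φ1] = [F, F]
r2 m[X12→φ2] = [F, F]
r2 m[X12→φ4] = [F, F]
r2 m[X12→φ5] = [F, T]
r2 m[X12→φ6] = [F, F]
r2 m[X14→φ1] = [F, T]
r2 m[X14→φ3] = [F, T]
r2 m[X14→φ6] = [T, T]
r2 m[X3→φ0] = [F, F]
r2 m[X3→φ2] = [F, F]
r2 m[X3→φ3] = [T, F]
r2 m[X3→φ4] = [F, F]
r2 m[X3→φ5] = [F, T]
no fixed point within 2 rounds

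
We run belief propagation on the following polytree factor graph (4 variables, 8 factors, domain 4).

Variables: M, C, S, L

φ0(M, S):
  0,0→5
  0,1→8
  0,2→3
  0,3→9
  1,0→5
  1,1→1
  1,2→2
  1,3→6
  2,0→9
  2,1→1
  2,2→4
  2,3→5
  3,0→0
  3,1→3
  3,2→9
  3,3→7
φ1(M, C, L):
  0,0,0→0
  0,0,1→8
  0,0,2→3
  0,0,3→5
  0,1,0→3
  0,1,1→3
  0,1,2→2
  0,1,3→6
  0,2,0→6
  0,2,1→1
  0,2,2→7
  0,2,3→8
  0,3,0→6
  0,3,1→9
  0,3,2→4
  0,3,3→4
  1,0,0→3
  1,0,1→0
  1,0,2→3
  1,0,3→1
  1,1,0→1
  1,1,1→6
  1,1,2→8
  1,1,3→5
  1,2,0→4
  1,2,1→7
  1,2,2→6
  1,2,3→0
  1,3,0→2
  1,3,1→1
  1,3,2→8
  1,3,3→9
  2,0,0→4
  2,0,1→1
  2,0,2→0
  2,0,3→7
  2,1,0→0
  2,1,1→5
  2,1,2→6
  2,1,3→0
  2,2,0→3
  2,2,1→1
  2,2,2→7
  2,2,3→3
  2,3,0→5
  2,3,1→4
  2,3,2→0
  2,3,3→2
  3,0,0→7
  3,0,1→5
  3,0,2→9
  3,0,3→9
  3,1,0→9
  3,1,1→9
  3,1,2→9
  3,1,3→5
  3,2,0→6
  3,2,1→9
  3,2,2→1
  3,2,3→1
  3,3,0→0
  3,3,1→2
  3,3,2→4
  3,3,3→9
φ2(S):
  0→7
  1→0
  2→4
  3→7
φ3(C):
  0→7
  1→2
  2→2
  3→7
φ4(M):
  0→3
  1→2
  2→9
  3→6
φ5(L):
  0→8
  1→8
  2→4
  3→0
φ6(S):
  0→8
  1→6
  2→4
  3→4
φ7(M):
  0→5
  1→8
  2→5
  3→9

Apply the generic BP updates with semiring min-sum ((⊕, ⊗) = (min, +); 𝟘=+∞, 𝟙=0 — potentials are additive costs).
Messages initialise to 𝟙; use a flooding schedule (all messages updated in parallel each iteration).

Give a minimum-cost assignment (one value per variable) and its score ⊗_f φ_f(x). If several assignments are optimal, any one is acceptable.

assignment: (M=1, C=2, S=1, L=3); score = 19

init: all messages = 𝟙 over 4 values
r1 m[φ0→M] = [3, 1, 1, 0]
r1 m[φ0→S] = [0, 1, 2, 5]
r1 m[φ1→M] = [0, 0, 0, 0]
r1 m[φ1→C] = [0, 0, 0, 0]
r1 m[φ1→L] = [0, 0, 0, 0]
r1 m[φ2→S] = [7, 0, 4, 7]
r1 m[φ3→C] = [7, 2, 2, 7]
r1 m[φ4→M] = [3, 2, 9, 6]
r1 m[φ5→L] = [8, 8, 4, 0]
r1 m[φ6→S] = [8, 6, 4, 4]
r1 m[φ7→M] = [5, 8, 5, 9]
r1 m[M→φ0] = [0, 0, 0, 0]
r1 m[M→φ1] = [0, 0, 0, 0]
r1 m[M→φ4] = [0, 0, 0, 0]
r1 m[M→φ7] = [0, 0, 0, 0]
r1 m[C→φ1] = [0, 0, 0, 0]
r1 m[C→φ3] = [0, 0, 0, 0]
r1 m[S→φ0] = [0, 0, 0, 0]
r1 m[S→φ2] = [0, 0, 0, 0]
r1 m[S→φ6] = [0, 0, 0, 0]
r1 m[L→φ1] = [0, 0, 0, 0]
r1 m[L→φ5] = [0, 0, 0, 0]
r2 m[φ0→M] = [3, 1, 1, 0]
r2 m[φ0→S] = [0, 1, 2, 5]
r2 m[φ1→M] = [0, 0, 0, 0]
r2 m[φ1→C] = [0, 0, 0, 0]
r2 m[φ1→L] = [0, 0, 0, 0]
r2 m[φ2→S] = [7, 0, 4, 7]
r2 m[φ3→C] = [7, 2, 2, 7]
r2 m[φ4→M] = [3, 2, 9, 6]
r2 m[φ5→L] = [8, 8, 4, 0]
r2 m[φ6→S] = [8, 6, 4, 4]
r2 m[φ7→M] = [5, 8, 5, 9]
r2 m[M→φ0] = [8, 10, 14, 15]
r2 m[M→φ1] = [11, 11, 15, 15]
r2 m[M→φ4] = [8, 9, 6, 9]
r2 m[M→φ7] = [6, 3, 10, 6]
r2 m[C→φ1] = [7, 2, 2, 7]
r2 m[C→φ3] = [0, 0, 0, 0]
r2 m[S→φ0] = [15, 6, 8, 11]
r2 m[S→φ2] = [8, 7, 6, 9]
r2 m[S→φ6] = [7, 1, 6, 12]
r2 m[L→φ1] = [8, 8, 4, 0]
r2 m[L→φ5] = [0, 0, 0, 0]
r3 m[φ0→M] = [11, 7, 7, 9]
r3 m[φ0→S] = [13, 11, 11, 16]
r3 m[φ1→M] = [8, 2, 2, 3]
r3 m[φ1→C] = [12, 15, 11, 15]
r3 m[φ1→L] = [14, 14, 15, 13]
r3 m[φ2→S] = [7, 0, 4, 7]
r3 m[φ3→C] = [7, 2, 2, 7]
r3 m[φ4→M] = [3, 2, 9, 6]
r3 m[φ5→L] = [8, 8, 4, 0]
r3 m[φ6→S] = [8, 6, 4, 4]
r3 m[φ7→M] = [5, 8, 5, 9]
r3 m[M→φ0] = [8, 10, 14, 15]
r3 m[M→φ1] = [11, 11, 15, 15]
r3 m[M→φ4] = [8, 9, 6, 9]
r3 m[M→φ7] = [6, 3, 10, 6]
r3 m[C→φ1] = [7, 2, 2, 7]
r3 m[C→φ3] = [0, 0, 0, 0]
r3 m[S→φ0] = [15, 6, 8, 11]
r3 m[S→φ2] = [8, 7, 6, 9]
r3 m[S→φ6] = [7, 1, 6, 12]
r3 m[L→φ1] = [8, 8, 4, 0]
r3 m[L→φ5] = [0, 0, 0, 0]
r4 m[φ0→M] = [11, 7, 7, 9]
r4 m[φ0→S] = [13, 11, 11, 16]
r4 m[φ1→M] = [8, 2, 2, 3]
r4 m[φ1→C] = [12, 15, 11, 15]
r4 m[φ1→L] = [14, 14, 15, 13]
r4 m[φ2→S] = [7, 0, 4, 7]
r4 m[φ3→C] = [7, 2, 2, 7]
r4 m[φ4→M] = [3, 2, 9, 6]
r4 m[φ5→L] = [8, 8, 4, 0]
r4 m[φ6→S] = [8, 6, 4, 4]
r4 m[φ7→M] = [5, 8, 5, 9]
r4 m[M→φ0] = [16, 12, 16, 18]
r4 m[M→φ1] = [19, 17, 21, 24]
r4 m[M→φ4] = [24, 17, 14, 21]
r4 m[M→φ7] = [22, 11, 18, 18]
r4 m[C→φ1] = [7, 2, 2, 7]
r4 m[C→φ3] = [12, 15, 11, 15]
r4 m[S→φ0] = [15, 6, 8, 11]
r4 m[S→φ2] = [21, 17, 15, 20]
r4 m[S→φ6] = [20, 11, 15, 23]
r4 m[L→φ1] = [8, 8, 4, 0]
r4 m[L→φ5] = [14, 14, 15, 13]
r5 m[φ0→M] = [11, 7, 7, 9]
r5 m[φ0→S] = [17, 13, 14, 18]
r5 m[φ1→M] = [8, 2, 2, 3]
r5 m[φ1→C] = [18, 21, 17, 23]
r5 m[φ1→L] = [20, 22, 23, 19]
r5 m[φ2→S] = [7, 0, 4, 7]
r5 m[φ3→C] = [7, 2, 2, 7]
r5 m[φ4→M] = [3, 2, 9, 6]
r5 m[φ5→L] = [8, 8, 4, 0]
r5 m[φ6→S] = [8, 6, 4, 4]
r5 m[φ7→M] = [5, 8, 5, 9]
r5 m[M→φ0] = [16, 12, 16, 18]
r5 m[M→φ1] = [19, 17, 21, 24]
r5 m[M→φ4] = [24, 17, 14, 21]
r5 m[M→φ7] = [22, 11, 18, 18]
r5 m[C→φ1] = [7, 2, 2, 7]
r5 m[C→φ3] = [12, 15, 11, 15]
r5 m[S→φ0] = [15, 6, 8, 11]
r5 m[S→φ2] = [21, 17, 15, 20]
r5 m[S→φ6] = [20, 11, 15, 23]
r5 m[L→φ1] = [8, 8, 4, 0]
r5 m[L→φ5] = [14, 14, 15, 13]
r6 m[φ0→M] = [11, 7, 7, 9]
r6 m[φ0→S] = [17, 13, 14, 18]
r6 m[φ1→M] = [8, 2, 2, 3]
r6 m[φ1→C] = [18, 21, 17, 23]
r6 m[φ1→L] = [20, 22, 23, 19]
r6 m[φ2→S] = [7, 0, 4, 7]
r6 m[φ3→C] = [7, 2, 2, 7]
r6 m[φ4→M] = [3, 2, 9, 6]
r6 m[φ5→L] = [8, 8, 4, 0]
r6 m[φ6→S] = [8, 6, 4, 4]
r6 m[φ7→M] = [5, 8, 5, 9]
r6 m[M→φ0] = [16, 12, 16, 18]
r6 m[M→φ1] = [19, 17, 21, 24]
r6 m[M→φ4] = [24, 17, 14, 21]
r6 m[M→φ7] = [22, 11, 18, 18]
r6 m[C→φ1] = [7, 2, 2, 7]
r6 m[C→φ3] = [18, 21, 17, 23]
r6 m[S→φ0] = [15, 6, 8, 11]
r6 m[S→φ2] = [25, 19, 18, 22]
r6 m[S→φ6] = [24, 13, 18, 25]
r6 m[L→φ1] = [8, 8, 4, 0]
r6 m[L→φ5] = [20, 22, 23, 19]
r7 m[φ0→M] = [11, 7, 7, 9]
r7 m[φ0→S] = [17, 13, 14, 18]
r7 m[φ1→M] = [8, 2, 2, 3]
r7 m[φ1→C] = [18, 21, 17, 23]
r7 m[φ1→L] = [20, 22, 23, 19]
r7 m[φ2→S] = [7, 0, 4, 7]
r7 m[φ3→C] = [7, 2, 2, 7]
r7 m[φ4→M] = [3, 2, 9, 6]
r7 m[φ5→L] = [8, 8, 4, 0]
r7 m[φ6→S] = [8, 6, 4, 4]
r7 m[φ7→M] = [5, 8, 5, 9]
r7 m[M→φ0] = [16, 12, 16, 18]
r7 m[M→φ1] = [19, 17, 21, 24]
r7 m[M→φ4] = [24, 17, 14, 21]
r7 m[M→φ7] = [22, 11, 18, 18]
r7 m[C→φ1] = [7, 2, 2, 7]
r7 m[C→φ3] = [18, 21, 17, 23]
r7 m[S→φ0] = [15, 6, 8, 11]
r7 m[S→φ2] = [25, 19, 18, 22]
r7 m[S→φ6] = [24, 13, 18, 25]
r7 m[L→φ1] = [8, 8, 4, 0]
r7 m[L→φ5] = [20, 22, 23, 19]
fixed point reached at round 7
traceback from M: (M=1, C=2, S=1, L=3), score=19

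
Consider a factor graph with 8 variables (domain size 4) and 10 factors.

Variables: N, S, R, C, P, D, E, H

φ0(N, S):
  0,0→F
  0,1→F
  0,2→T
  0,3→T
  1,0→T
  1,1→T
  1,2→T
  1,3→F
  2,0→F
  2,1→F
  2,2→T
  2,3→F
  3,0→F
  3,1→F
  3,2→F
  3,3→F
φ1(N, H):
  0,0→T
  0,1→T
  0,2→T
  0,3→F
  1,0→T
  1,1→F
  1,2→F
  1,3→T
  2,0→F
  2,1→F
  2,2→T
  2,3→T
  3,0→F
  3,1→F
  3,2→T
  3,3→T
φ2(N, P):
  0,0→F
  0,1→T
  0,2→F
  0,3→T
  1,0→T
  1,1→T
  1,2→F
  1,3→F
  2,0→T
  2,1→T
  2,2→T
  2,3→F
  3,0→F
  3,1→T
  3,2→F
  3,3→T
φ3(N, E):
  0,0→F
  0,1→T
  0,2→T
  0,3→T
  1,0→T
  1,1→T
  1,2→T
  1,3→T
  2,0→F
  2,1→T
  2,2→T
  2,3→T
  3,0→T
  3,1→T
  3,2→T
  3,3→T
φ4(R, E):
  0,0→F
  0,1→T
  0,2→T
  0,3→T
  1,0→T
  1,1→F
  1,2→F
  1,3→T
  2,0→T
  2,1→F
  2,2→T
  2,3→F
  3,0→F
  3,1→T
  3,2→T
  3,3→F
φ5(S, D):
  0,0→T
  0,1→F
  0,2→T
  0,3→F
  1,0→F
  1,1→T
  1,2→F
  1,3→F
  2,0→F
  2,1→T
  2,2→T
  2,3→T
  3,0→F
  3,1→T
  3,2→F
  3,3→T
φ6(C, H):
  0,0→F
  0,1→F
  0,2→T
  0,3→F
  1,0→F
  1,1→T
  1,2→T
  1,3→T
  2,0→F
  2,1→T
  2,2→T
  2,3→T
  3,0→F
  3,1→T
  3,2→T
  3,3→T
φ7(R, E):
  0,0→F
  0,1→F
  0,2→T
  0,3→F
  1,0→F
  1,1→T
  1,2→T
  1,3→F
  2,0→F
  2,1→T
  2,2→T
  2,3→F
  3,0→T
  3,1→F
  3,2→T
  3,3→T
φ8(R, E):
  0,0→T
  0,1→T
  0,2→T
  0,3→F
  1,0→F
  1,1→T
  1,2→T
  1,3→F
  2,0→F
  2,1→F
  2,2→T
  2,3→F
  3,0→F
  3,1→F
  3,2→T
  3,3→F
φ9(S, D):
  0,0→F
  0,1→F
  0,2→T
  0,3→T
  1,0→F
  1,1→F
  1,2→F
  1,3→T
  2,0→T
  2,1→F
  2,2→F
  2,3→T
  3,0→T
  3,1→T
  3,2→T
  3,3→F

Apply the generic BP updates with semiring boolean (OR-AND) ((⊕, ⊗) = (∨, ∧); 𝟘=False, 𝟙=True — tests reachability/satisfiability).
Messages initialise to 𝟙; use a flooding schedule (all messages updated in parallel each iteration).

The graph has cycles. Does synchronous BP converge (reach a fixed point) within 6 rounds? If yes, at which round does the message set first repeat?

init: all messages = 𝟙 over 4 values
r1 m[φ0→N] = [T, T, T, F]
r1 m[φ0→S] = [T, T, T, T]
r1 m[φ1→N] = [T, T, T, T]
r1 m[φ1→H] = [T, T, T, T]
r1 m[φ2→N] = [T, T, T, T]
r1 m[φ2→P] = [T, T, T, T]
r1 m[φ3→N] = [T, T, T, T]
r1 m[φ3→E] = [T, T, T, T]
r1 m[φ4→R] = [T, T, T, T]
r1 m[φ4→E] = [T, T, T, T]
r1 m[φ5→S] = [T, T, T, T]
r1 m[φ5→D] = [T, T, T, T]
r1 m[φ6→C] = [T, T, T, T]
r1 m[φ6→H] = [F, T, T, T]
r1 m[φ7→R] = [T, T, T, T]
r1 m[φ7→E] = [T, T, T, T]
r1 m[φ8→R] = [T, T, T, T]
r1 m[φ8→E] = [T, T, T, F]
r1 m[φ9→S] = [T, T, T, T]
r1 m[φ9→D] = [T, T, T, T]
r1 m[N→φ0] = [T, T, T, T]
r1 m[N→φ1] = [T, T, T, T]
r1 m[N→φ2] = [T, T, T, T]
r1 m[N→φ3] = [T, T, T, T]
r1 m[S→φ0] = [T, T, T, T]
r1 m[S→φ5] = [T, T, T, T]
r1 m[S→φ9] = [T, T, T, T]
r1 m[R→φ4] = [T, T, T, T]
r1 m[R→φ7] = [T, T, T, T]
r1 m[R→φ8] = [T, T, T, T]
r1 m[C→φ6] = [T, T, T, T]
r1 m[P→φ2] = [T, T, T, T]
r1 m[D→φ5] = [T, T, T, T]
r1 m[D→φ9] = [T, T, T, T]
r1 m[E→φ3] = [T, T, T, T]
r1 m[E→φ4] = [T, T, T, T]
r1 m[E→φ7] = [T, T, T, T]
r1 m[E→φ8] = [T, T, T, T]
r1 m[H→φ1] = [T, T, T, T]
r1 m[H→φ6] = [T, T, T, T]
r2 m[φ0→N] = [T, T, T, F]
r2 m[φ0→S] = [T, T, T, T]
r2 m[φ1→N] = [T, T, T, T]
r2 m[φ1→H] = [T, T, T, T]
r2 m[φ2→N] = [T, T, T, T]
r2 m[φ2→P] = [T, T, T, T]
r2 m[φ3→N] = [T, T, T, T]
r2 m[φ3→E] = [T, T, T, T]
r2 m[φ4→R] = [T, T, T, T]
r2 m[φ4→E] = [T, T, T, T]
r2 m[φ5→S] = [T, T, T, T]
r2 m[φ5→D] = [T, T, T, T]
r2 m[φ6→C] = [T, T, T, T]
r2 m[φ6→H] = [F, T, T, T]
r2 m[φ7→R] = [T, T, T, T]
r2 m[φ7→E] = [T, T, T, T]
r2 m[φ8→R] = [T, T, T, T]
r2 m[φ8→E] = [T, T, T, F]
r2 m[φ9→S] = [T, T, T, T]
r2 m[φ9→D] = [T, T, T, T]
r2 m[N→φ0] = [T, T, T, T]
r2 m[N→φ1] = [T, T, T, F]
r2 m[N→φ2] = [T, T, T, F]
r2 m[N→φ3] = [T, T, T, F]
r2 m[S→φ0] = [T, T, T, T]
r2 m[S→φ5] = [T, T, T, T]
r2 m[S→φ9] = [T, T, T, T]
r2 m[R→φ4] = [T, T, T, T]
r2 m[R→φ7] = [T, T, T, T]
r2 m[R→φ8] = [T, T, T, T]
r2 m[C→φ6] = [T, T, T, T]
r2 m[P→φ2] = [T, T, T, T]
r2 m[D→φ5] = [T, T, T, T]
r2 m[D→φ9] = [T, T, T, T]
r2 m[E→φ3] = [T, T, T, F]
r2 m[E→φ4] = [T, T, T, F]
r2 m[E→φ7] = [T, T, T, F]
r2 m[E→φ8] = [T, T, T, T]
r2 m[H→φ1] = [F, T, T, T]
r2 m[H→φ6] = [T, T, T, T]
r3 m[φ0→N] = [T, T, T, F]
r3 m[φ0→S] = [T, T, T, T]
r3 m[φ1→N] = [T, T, T, T]
r3 m[φ1→H] = [T, T, T, T]
r3 m[φ2→N] = [T, T, T, T]
r3 m[φ2→P] = [T, T, T, T]
r3 m[φ3→N] = [T, T, T, T]
r3 m[φ3→E] = [T, T, T, T]
r3 m[φ4→R] = [T, T, T, T]
r3 m[φ4→E] = [T, T, T, T]
r3 m[φ5→S] = [T, T, T, T]
r3 m[φ5→D] = [T, T, T, T]
r3 m[φ6→C] = [T, T, T, T]
r3 m[φ6→H] = [F, T, T, T]
r3 m[φ7→R] = [T, T, T, T]
r3 m[φ7→E] = [T, T, T, T]
r3 m[φ8→R] = [T, T, T, T]
r3 m[φ8→E] = [T, T, T, F]
r3 m[φ9→S] = [T, T, T, T]
r3 m[φ9→D] = [T, T, T, T]
r3 m[N→φ0] = [T, T, T, T]
r3 m[N→φ1] = [T, T, T, F]
r3 m[N→φ2] = [T, T, T, F]
r3 m[N→φ3] = [T, T, T, F]
r3 m[S→φ0] = [T, T, T, T]
r3 m[S→φ5] = [T, T, T, T]
r3 m[S→φ9] = [T, T, T, T]
r3 m[R→φ4] = [T, T, T, T]
r3 m[R→φ7] = [T, T, T, T]
r3 m[R→φ8] = [T, T, T, T]
r3 m[C→φ6] = [T, T, T, T]
r3 m[P→φ2] = [T, T, T, T]
r3 m[D→φ5] = [T, T, T, T]
r3 m[D→φ9] = [T, T, T, T]
r3 m[E→φ3] = [T, T, T, F]
r3 m[E→φ4] = [T, T, T, F]
r3 m[E→φ7] = [T, T, T, F]
r3 m[E→φ8] = [T, T, T, T]
r3 m[H→φ1] = [F, T, T, T]
r3 m[H→φ6] = [T, T, T, T]
fixed point reached at round 3
messages reach a fixed point at round 3

CONVERGED at round 3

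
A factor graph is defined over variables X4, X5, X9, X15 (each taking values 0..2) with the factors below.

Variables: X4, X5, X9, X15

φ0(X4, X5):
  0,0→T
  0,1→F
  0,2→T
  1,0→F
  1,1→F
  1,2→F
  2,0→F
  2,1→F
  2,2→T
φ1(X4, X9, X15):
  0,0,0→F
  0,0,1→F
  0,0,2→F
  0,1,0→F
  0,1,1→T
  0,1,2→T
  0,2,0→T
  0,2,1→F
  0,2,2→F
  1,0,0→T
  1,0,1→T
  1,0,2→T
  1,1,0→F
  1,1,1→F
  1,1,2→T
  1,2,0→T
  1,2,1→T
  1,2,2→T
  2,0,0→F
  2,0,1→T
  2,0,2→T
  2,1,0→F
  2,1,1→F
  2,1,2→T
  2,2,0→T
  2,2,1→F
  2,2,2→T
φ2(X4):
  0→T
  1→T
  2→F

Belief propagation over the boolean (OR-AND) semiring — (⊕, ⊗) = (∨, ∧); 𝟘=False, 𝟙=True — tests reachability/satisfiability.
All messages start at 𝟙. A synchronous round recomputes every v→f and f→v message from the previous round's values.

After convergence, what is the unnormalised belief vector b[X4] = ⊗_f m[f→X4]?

b[X4] = [T, F, F]

init: all messages = 𝟙 over 3 values
r1 m[φ0→X4] = [T, F, T]
r1 m[φ0→X5] = [T, F, T]
r1 m[φ1→X4] = [T, T, T]
r1 m[φ1→X9] = [T, T, T]
r1 m[φ1→X15] = [T, T, T]
r1 m[φ2→X4] = [T, T, F]
r1 m[X4→φ0] = [T, T, T]
r1 m[X4→φ1] = [T, T, T]
r1 m[X4→φ2] = [T, T, T]
r1 m[X5→φ0] = [T, T, T]
r1 m[X9→φ1] = [T, T, T]
r1 m[X15→φ1] = [T, T, T]
r2 m[φ0→X4] = [T, F, T]
r2 m[φ0→X5] = [T, F, T]
r2 m[φ1→X4] = [T, T, T]
r2 m[φ1→X9] = [T, T, T]
r2 m[φ1→X15] = [T, T, T]
r2 m[φ2→X4] = [T, T, F]
r2 m[X4→φ0] = [T, T, F]
r2 m[X4→φ1] = [T, F, F]
r2 m[X4→φ2] = [T, F, T]
r2 m[X5→φ0] = [T, T, T]
r2 m[X9→φ1] = [T, T, T]
r2 m[X15→φ1] = [T, T, T]
r3 m[φ0→X4] = [T, F, T]
r3 m[φ0→X5] = [T, F, T]
r3 m[φ1→X4] = [T, T, T]
r3 m[φ1→X9] = [F, T, T]
r3 m[φ1→X15] = [T, T, T]
r3 m[φ2→X4] = [T, T, F]
r3 m[X4→φ0] = [T, T, F]
r3 m[X4→φ1] = [T, F, F]
r3 m[X4→φ2] = [T, F, T]
r3 m[X5→φ0] = [T, T, T]
r3 m[X9→φ1] = [T, T, T]
r3 m[X15→φ1] = [T, T, T]
r4 m[φ0→X4] = [T, F, T]
r4 m[φ0→X5] = [T, F, T]
r4 m[φ1→X4] = [T, T, T]
r4 m[φ1→X9] = [F, T, T]
r4 m[φ1→X15] = [T, T, T]
r4 m[φ2→X4] = [T, T, F]
r4 m[X4→φ0] = [T, T, F]
r4 m[X4→φ1] = [T, F, F]
r4 m[X4→φ2] = [T, F, T]
r4 m[X5→φ0] = [T, T, T]
r4 m[X9→φ1] = [T, T, T]
r4 m[X15→φ1] = [T, T, T]
fixed point reached at round 4
b[X4] = ⊗ incoming = [T, F, F]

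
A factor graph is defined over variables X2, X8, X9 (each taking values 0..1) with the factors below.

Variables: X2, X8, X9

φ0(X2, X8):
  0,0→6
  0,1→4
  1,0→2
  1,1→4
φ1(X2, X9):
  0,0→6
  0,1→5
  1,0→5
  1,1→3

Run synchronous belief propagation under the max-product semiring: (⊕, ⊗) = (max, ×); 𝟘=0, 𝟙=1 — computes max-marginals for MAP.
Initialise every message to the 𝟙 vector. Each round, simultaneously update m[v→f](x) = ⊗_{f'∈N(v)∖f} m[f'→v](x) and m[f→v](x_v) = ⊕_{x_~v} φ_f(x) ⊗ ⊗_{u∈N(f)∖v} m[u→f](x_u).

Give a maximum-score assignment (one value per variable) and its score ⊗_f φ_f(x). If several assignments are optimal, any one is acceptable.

assignment: (X2=0, X8=0, X9=0); score = 36

init: all messages = 𝟙 over 2 values
r1 m[φ0→X2] = [6, 4]
r1 m[φ0→X8] = [6, 4]
r1 m[φ1→X2] = [6, 5]
r1 m[φ1→X9] = [6, 5]
r1 m[X2→φ0] = [1, 1]
r1 m[X2→φ1] = [1, 1]
r1 m[X8→φ0] = [1, 1]
r1 m[X9→φ1] = [1, 1]
r2 m[φ0→X2] = [6, 4]
r2 m[φ0→X8] = [6, 4]
r2 m[φ1→X2] = [6, 5]
r2 m[φ1→X9] = [6, 5]
r2 m[X2→φ0] = [6, 5]
r2 m[X2→φ1] = [6, 4]
r2 m[X8→φ0] = [1, 1]
r2 m[X9→φ1] = [1, 1]
r3 m[φ0→X2] = [6, 4]
r3 m[φ0→X8] = [36, 24]
r3 m[φ1→X2] = [6, 5]
r3 m[φ1→X9] = [36, 30]
r3 m[X2→φ0] = [6, 5]
r3 m[X2→φ1] = [6, 4]
r3 m[X8→φ0] = [1, 1]
r3 m[X9→φ1] = [1, 1]
r4 m[φ0→X2] = [6, 4]
r4 m[φ0→X8] = [36, 24]
r4 m[φ1→X2] = [6, 5]
r4 m[φ1→X9] = [36, 30]
r4 m[X2→φ0] = [6, 5]
r4 m[X2→φ1] = [6, 4]
r4 m[X8→φ0] = [1, 1]
r4 m[X9→φ1] = [1, 1]
fixed point reached at round 4
traceback from X2: (X2=0, X8=0, X9=0), score=36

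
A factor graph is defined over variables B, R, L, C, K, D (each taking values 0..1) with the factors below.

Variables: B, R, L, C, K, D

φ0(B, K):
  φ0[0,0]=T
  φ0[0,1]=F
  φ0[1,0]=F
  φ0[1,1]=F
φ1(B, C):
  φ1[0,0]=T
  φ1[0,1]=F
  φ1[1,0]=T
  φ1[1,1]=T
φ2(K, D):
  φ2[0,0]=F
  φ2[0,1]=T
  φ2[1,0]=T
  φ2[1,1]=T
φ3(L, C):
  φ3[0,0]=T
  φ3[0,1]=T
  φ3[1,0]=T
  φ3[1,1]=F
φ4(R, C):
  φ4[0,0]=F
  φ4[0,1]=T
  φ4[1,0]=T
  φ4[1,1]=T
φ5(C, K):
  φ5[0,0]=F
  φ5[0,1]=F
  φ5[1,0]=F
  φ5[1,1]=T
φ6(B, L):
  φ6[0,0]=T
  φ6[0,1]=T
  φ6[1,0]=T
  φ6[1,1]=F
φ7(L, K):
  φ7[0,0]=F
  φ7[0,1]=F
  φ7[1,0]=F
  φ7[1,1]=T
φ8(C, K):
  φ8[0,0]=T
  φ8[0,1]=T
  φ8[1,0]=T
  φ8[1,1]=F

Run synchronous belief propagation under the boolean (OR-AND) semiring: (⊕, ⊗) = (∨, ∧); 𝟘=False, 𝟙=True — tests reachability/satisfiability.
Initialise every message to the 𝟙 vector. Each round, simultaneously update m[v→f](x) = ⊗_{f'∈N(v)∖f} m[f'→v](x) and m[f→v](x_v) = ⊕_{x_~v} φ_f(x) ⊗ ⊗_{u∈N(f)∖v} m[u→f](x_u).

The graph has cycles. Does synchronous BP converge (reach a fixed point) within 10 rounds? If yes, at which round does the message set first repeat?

init: all messages = 𝟙 over 2 values
r1 m[φ0→B] = [T, F]
r1 m[φ0→K] = [T, F]
r1 m[φ1→B] = [T, T]
r1 m[φ1→C] = [T, T]
r1 m[φ2→K] = [T, T]
r1 m[φ2→D] = [T, T]
r1 m[φ3→L] = [T, T]
r1 m[φ3→C] = [T, T]
r1 m[φ4→R] = [T, T]
r1 m[φ4→C] = [T, T]
r1 m[φ5→C] = [F, T]
r1 m[φ5→K] = [F, T]
r1 m[φ6→B] = [T, T]
r1 m[φ6→L] = [T, T]
r1 m[φ7→L] = [F, T]
r1 m[φ7→K] = [F, T]
r1 m[φ8→C] = [T, T]
r1 m[φ8→K] = [T, T]
r1 m[B→φ0] = [T, T]
r1 m[B→φ1] = [T, T]
r1 m[B→φ6] = [T, T]
r1 m[R→φ4] = [T, T]
r1 m[L→φ3] = [T, T]
r1 m[L→φ6] = [T, T]
r1 m[L→φ7] = [T, T]
r1 m[C→φ1] = [T, T]
r1 m[C→φ3] = [T, T]
r1 m[C→φ4] = [T, T]
r1 m[C→φ5] = [T, T]
r1 m[C→φ8] = [T, T]
r1 m[K→φ0] = [T, T]
r1 m[K→φ2] = [T, T]
r1 m[K→φ5] = [T, T]
r1 m[K→φ7] = [T, T]
r1 m[K→φ8] = [T, T]
r1 m[D→φ2] = [T, T]
r2 m[φ0→B] = [T, F]
r2 m[φ0→K] = [T, F]
r2 m[φ1→B] = [T, T]
r2 m[φ1→C] = [T, T]
r2 m[φ2→K] = [T, T]
r2 m[φ2→D] = [T, T]
r2 m[φ3→L] = [T, T]
r2 m[φ3→C] = [T, T]
r2 m[φ4→R] = [T, T]
r2 m[φ4→C] = [T, T]
r2 m[φ5→C] = [F, T]
r2 m[φ5→K] = [F, T]
r2 m[φ6→B] = [T, T]
r2 m[φ6→L] = [T, T]
r2 m[φ7→L] = [F, T]
r2 m[φ7→K] = [F, T]
r2 m[φ8→C] = [T, T]
r2 m[φ8→K] = [T, T]
r2 m[B→φ0] = [T, T]
r2 m[B→φ1] = [T, F]
r2 m[B→φ6] = [T, F]
r2 m[R→φ4] = [T, T]
r2 m[L→φ3] = [F, T]
r2 m[L→φ6] = [F, T]
r2 m[L→φ7] = [T, T]
r2 m[C→φ1] = [F, T]
r2 m[C→φ3] = [F, T]
r2 m[C→φ4] = [F, T]
r2 m[C→φ5] = [T, T]
r2 m[C→φ8] = [F, T]
r2 m[K→φ0] = [F, T]
r2 m[K→φ2] = [F, F]
r2 m[K→φ5] = [F, F]
r2 m[K→φ7] = [F, F]
r2 m[K→φ8] = [F, F]
r2 m[D→φ2] = [T, T]
r3 m[φ0→B] = [F, F]
r3 m[φ0→K] = [T, F]
r3 m[φ1→B] = [F, T]
r3 m[φ1→C] = [T, F]
r3 m[φ2→K] = [T, T]
r3 m[φ2→D] = [F, F]
r3 m[φ3→L] = [T, F]
r3 m[φ3→C] = [T, F]
r3 m[φ4→R] = [T, T]
r3 m[φ4→C] = [T, T]
r3 m[φ5→C] = [F, F]
r3 m[φ5→K] = [F, T]
r3 m[φ6→B] = [T, F]
r3 m[φ6→L] = [T, T]
r3 m[φ7→L] = [F, F]
r3 m[φ7→K] = [F, T]
r3 m[φ8→C] = [F, F]
r3 m[φ8→K] = [T, F]
r3 m[B→φ0] = [T, T]
r3 m[B→φ1] = [T, F]
r3 m[B→φ6] = [T, F]
r3 m[R→φ4] = [T, T]
r3 m[L→φ3] = [F, T]
r3 m[L→φ6] = [F, T]
r3 m[L→φ7] = [T, T]
r3 m[C→φ1] = [F, T]
r3 m[C→φ3] = [F, T]
r3 m[C→φ4] = [F, T]
r3 m[C→φ5] = [T, T]
r3 m[C→φ8] = [F, T]
r3 m[K→φ0] = [F, T]
r3 m[K→φ2] = [F, F]
r3 m[K→φ5] = [F, F]
r3 m[K→φ7] = [F, F]
r3 m[K→φ8] = [F, F]
r3 m[D→φ2] = [T, T]
r4 m[φ0→B] = [F, F]
r4 m[φ0→K] = [T, F]
r4 m[φ1→B] = [F, T]
r4 m[φ1→C] = [T, F]
r4 m[φ2→K] = [T, T]
r4 m[φ2→D] = [F, F]
r4 m[φ3→L] = [T, F]
r4 m[φ3→C] = [T, F]
r4 m[φ4→R] = [T, T]
r4 m[φ4→C] = [T, T]
r4 m[φ5→C] = [F, F]
r4 m[φ5→K] = [F, T]
r4 m[φ6→B] = [T, F]
r4 m[φ6→L] = [T, T]
r4 m[φ7→L] = [F, F]
r4 m[φ7→K] = [F, T]
r4 m[φ8→C] = [F, F]
r4 m[φ8→K] = [T, F]
r4 m[B→φ0] = [F, F]
r4 m[B→φ1] = [F, F]
r4 m[B→φ6] = [F, F]
r4 m[R→φ4] = [T, T]
r4 m[L→φ3] = [F, F]
r4 m[L→φ6] = [F, F]
r4 m[L→φ7] = [T, F]
r4 m[C→φ1] = [F, F]
r4 m[C→φ3] = [F, F]
r4 m[C→φ4] = [F, F]
r4 m[C→φ5] = [F, F]
r4 m[C→φ8] = [F, F]
r4 m[K→φ0] = [F, F]
r4 m[K→φ2] = [F, F]
r4 m[K→φ5] = [F, F]
r4 m[K→φ7] = [F, F]
r4 m[K→φ8] = [F, F]
r4 m[D→φ2] = [T, T]
r5 m[φ0→B] = [F, F]
r5 m[φ0→K] = [F, F]
r5 m[φ1→B] = [F, F]
r5 m[φ1→C] = [F, F]
r5 m[φ2→K] = [T, T]
r5 m[φ2→D] = [F, F]
r5 m[φ3→L] = [F, F]
r5 m[φ3→C] = [F, F]
r5 m[φ4→R] = [F, F]
r5 m[φ4→C] = [T, T]
r5 m[φ5→C] = [F, F]
r5 m[φ5→K] = [F, F]
r5 m[φ6→B] = [F, F]
r5 m[φ6→L] = [F, F]
r5 m[φ7→L] = [F, F]
r5 m[φ7→K] = [F, F]
r5 m[φ8→C] = [F, F]
r5 m[φ8→K] = [F, F]
r5 m[B→φ0] = [F, F]
r5 m[B→φ1] = [F, F]
r5 m[B→φ6] = [F, F]
r5 m[R→φ4] = [T, T]
r5 m[L→φ3] = [F, F]
r5 m[L→φ6] = [F, F]
r5 m[L→φ7] = [T, F]
r5 m[C→φ1] = [F, F]
r5 m[C→φ3] = [F, F]
r5 m[C→φ4] = [F, F]
r5 m[C→φ5] = [F, F]
r5 m[C→φ8] = [F, F]
r5 m[K→φ0] = [F, F]
r5 m[K→φ2] = [F, F]
r5 m[K→φ5] = [F, F]
r5 m[K→φ7] = [F, F]
r5 m[K→φ8] = [F, F]
r5 m[D→φ2] = [T, T]
r6 m[φ0→B] = [F, F]
r6 m[φ0→K] = [F, F]
r6 m[φ1→B] = [F, F]
r6 m[φ1→C] = [F, F]
r6 m[φ2→K] = [T, T]
r6 m[φ2→D] = [F, F]
r6 m[φ3→L] = [F, F]
r6 m[φ3→C] = [F, F]
r6 m[φ4→R] = [F, F]
r6 m[φ4→C] = [T, T]
r6 m[φ5→C] = [F, F]
r6 m[φ5→K] = [F, F]
r6 m[φ6→B] = [F, F]
r6 m[φ6→L] = [F, F]
r6 m[φ7→L] = [F, F]
r6 m[φ7→K] = [F, F]
r6 m[φ8→C] = [F, F]
r6 m[φ8→K] = [F, F]
r6 m[B→φ0] = [F, F]
r6 m[B→φ1] = [F, F]
r6 m[B→φ6] = [F, F]
r6 m[R→φ4] = [T, T]
r6 m[L→φ3] = [F, F]
r6 m[L→φ6] = [F, F]
r6 m[L→φ7] = [F, F]
r6 m[C→φ1] = [F, F]
r6 m[C→φ3] = [F, F]
r6 m[C→φ4] = [F, F]
r6 m[C→φ5] = [F, F]
r6 m[C→φ8] = [F, F]
r6 m[K→φ0] = [F, F]
r6 m[K→φ2] = [F, F]
r6 m[K→φ5] = [F, F]
r6 m[K→φ7] = [F, F]
r6 m[K→φ8] = [F, F]
r6 m[D→φ2] = [T, T]
r7 m[φ0→B] = [F, F]
r7 m[φ0→K] = [F, F]
r7 m[φ1→B] = [F, F]
r7 m[φ1→C] = [F, F]
r7 m[φ2→K] = [T, T]
r7 m[φ2→D] = [F, F]
r7 m[φ3→L] = [F, F]
r7 m[φ3→C] = [F, F]
r7 m[φ4→R] = [F, F]
r7 m[φ4→C] = [T, T]
r7 m[φ5→C] = [F, F]
r7 m[φ5→K] = [F, F]
r7 m[φ6→B] = [F, F]
r7 m[φ6→L] = [F, F]
r7 m[φ7→L] = [F, F]
r7 m[φ7→K] = [F, F]
r7 m[φ8→C] = [F, F]
r7 m[φ8→K] = [F, F]
r7 m[B→φ0] = [F, F]
r7 m[B→φ1] = [F, F]
r7 m[B→φ6] = [F, F]
r7 m[R→φ4] = [T, T]
r7 m[L→φ3] = [F, F]
r7 m[L→φ6] = [F, F]
r7 m[L→φ7] = [F, F]
r7 m[C→φ1] = [F, F]
r7 m[C→φ3] = [F, F]
r7 m[C→φ4] = [F, F]
r7 m[C→φ5] = [F, F]
r7 m[C→φ8] = [F, F]
r7 m[K→φ0] = [F, F]
r7 m[K→φ2] = [F, F]
r7 m[K→φ5] = [F, F]
r7 m[K→φ7] = [F, F]
r7 m[K→φ8] = [F, F]
r7 m[D→φ2] = [T, T]
fixed point reached at round 7
messages reach a fixed point at round 7

CONVERGED at round 7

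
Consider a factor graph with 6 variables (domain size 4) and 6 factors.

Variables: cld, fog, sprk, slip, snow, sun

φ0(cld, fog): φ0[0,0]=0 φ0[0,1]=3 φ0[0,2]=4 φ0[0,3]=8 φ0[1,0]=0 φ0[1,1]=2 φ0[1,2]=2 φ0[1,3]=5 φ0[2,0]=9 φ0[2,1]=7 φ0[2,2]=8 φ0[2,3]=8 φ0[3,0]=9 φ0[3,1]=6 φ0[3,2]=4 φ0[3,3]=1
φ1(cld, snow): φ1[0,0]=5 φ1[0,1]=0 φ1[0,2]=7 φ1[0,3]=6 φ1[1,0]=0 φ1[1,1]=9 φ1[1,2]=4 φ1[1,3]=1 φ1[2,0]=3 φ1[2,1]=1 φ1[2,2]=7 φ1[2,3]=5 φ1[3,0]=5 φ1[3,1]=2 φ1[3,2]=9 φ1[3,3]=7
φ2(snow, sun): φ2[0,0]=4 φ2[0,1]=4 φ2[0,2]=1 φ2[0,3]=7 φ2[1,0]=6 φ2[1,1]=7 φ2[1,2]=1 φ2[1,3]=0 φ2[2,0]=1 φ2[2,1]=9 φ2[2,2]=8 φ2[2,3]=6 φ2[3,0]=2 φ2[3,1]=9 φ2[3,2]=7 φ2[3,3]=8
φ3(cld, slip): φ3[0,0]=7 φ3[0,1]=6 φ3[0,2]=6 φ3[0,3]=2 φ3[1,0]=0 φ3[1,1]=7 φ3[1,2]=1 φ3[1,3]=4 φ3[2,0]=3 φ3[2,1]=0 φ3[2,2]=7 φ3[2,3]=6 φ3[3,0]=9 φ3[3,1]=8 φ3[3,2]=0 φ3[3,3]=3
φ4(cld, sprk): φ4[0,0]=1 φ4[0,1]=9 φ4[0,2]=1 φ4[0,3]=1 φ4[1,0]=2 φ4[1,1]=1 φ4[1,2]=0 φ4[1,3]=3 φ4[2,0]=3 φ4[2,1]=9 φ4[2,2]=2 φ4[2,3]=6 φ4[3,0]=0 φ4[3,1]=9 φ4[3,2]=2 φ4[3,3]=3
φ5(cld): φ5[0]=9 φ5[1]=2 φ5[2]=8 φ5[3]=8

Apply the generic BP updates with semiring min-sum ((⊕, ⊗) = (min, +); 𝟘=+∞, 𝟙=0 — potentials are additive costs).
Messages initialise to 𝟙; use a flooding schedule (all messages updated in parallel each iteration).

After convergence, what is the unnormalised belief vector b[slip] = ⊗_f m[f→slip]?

init: all messages = 𝟙 over 4 values
r1 m[φ0→cld] = [0, 0, 7, 1]
r1 m[φ0→fog] = [0, 2, 2, 1]
r1 m[φ1→cld] = [0, 0, 1, 2]
r1 m[φ1→snow] = [0, 0, 4, 1]
r1 m[φ2→snow] = [1, 0, 1, 2]
r1 m[φ2→sun] = [1, 4, 1, 0]
r1 m[φ3→cld] = [2, 0, 0, 0]
r1 m[φ3→slip] = [0, 0, 0, 2]
r1 m[φ4→cld] = [1, 0, 2, 0]
r1 m[φ4→sprk] = [0, 1, 0, 1]
r1 m[φ5→cld] = [9, 2, 8, 8]
r1 m[cld→φ0] = [0, 0, 0, 0]
r1 m[cld→φ1] = [0, 0, 0, 0]
r1 m[cld→φ3] = [0, 0, 0, 0]
r1 m[cld→φ4] = [0, 0, 0, 0]
r1 m[cld→φ5] = [0, 0, 0, 0]
r1 m[fog→φ0] = [0, 0, 0, 0]
r1 m[sprk→φ4] = [0, 0, 0, 0]
r1 m[slip→φ3] = [0, 0, 0, 0]
r1 m[snow→φ1] = [0, 0, 0, 0]
r1 m[snow→φ2] = [0, 0, 0, 0]
r1 m[sun→φ2] = [0, 0, 0, 0]
r2 m[φ0→cld] = [0, 0, 7, 1]
r2 m[φ0→fog] = [0, 2, 2, 1]
r2 m[φ1→cld] = [0, 0, 1, 2]
r2 m[φ1→snow] = [0, 0, 4, 1]
r2 m[φ2→snow] = [1, 0, 1, 2]
r2 m[φ2→sun] = [1, 4, 1, 0]
r2 m[φ3→cld] = [2, 0, 0, 0]
r2 m[φ3→slip] = [0, 0, 0, 2]
r2 m[φ4→cld] = [1, 0, 2, 0]
r2 m[φ4→sprk] = [0, 1, 0, 1]
r2 m[φ5→cld] = [9, 2, 8, 8]
r2 m[cld→φ0] = [12, 2, 11, 10]
r2 m[cld→φ1] = [12, 2, 17, 9]
r2 m[cld→φ3] = [10, 2, 18, 11]
r2 m[cld→φ4] = [11, 2, 16, 11]
r2 m[cld→φ5] = [3, 0, 10, 3]
r2 m[fog→φ0] = [0, 0, 0, 0]
r2 m[sprk→φ4] = [0, 0, 0, 0]
r2 m[slip→φ3] = [0, 0, 0, 0]
r2 m[snow→φ1] = [1, 0, 1, 2]
r2 m[snow→φ2] = [0, 0, 4, 1]
r2 m[sun→φ2] = [0, 0, 0, 0]
r3 m[φ0→cld] = [0, 0, 7, 1]
r3 m[φ0→fog] = [2, 4, 4, 7]
r3 m[φ1→cld] = [0, 1, 1, 2]
r3 m[φ1→snow] = [2, 11, 6, 3]
r3 m[φ2→snow] = [1, 0, 1, 2]
r3 m[φ2→sun] = [3, 4, 1, 0]
r3 m[φ3→cld] = [2, 0, 0, 0]
r3 m[φ3→slip] = [2, 9, 3, 6]
r3 m[φ4→cld] = [1, 0, 2, 0]
r3 m[φ4→sprk] = [4, 3, 2, 5]
r3 m[φ5→cld] = [9, 2, 8, 8]
r3 m[cld→φ0] = [12, 2, 11, 10]
r3 m[cld→φ1] = [12, 2, 17, 9]
r3 m[cld→φ3] = [10, 2, 18, 11]
r3 m[cld→φ4] = [11, 2, 16, 11]
r3 m[cld→φ5] = [3, 0, 10, 3]
r3 m[fog→φ0] = [0, 0, 0, 0]
r3 m[sprk→φ4] = [0, 0, 0, 0]
r3 m[slip→φ3] = [0, 0, 0, 0]
r3 m[snow→φ1] = [1, 0, 1, 2]
r3 m[snow→φ2] = [0, 0, 4, 1]
r3 m[sun→φ2] = [0, 0, 0, 0]
r4 m[φ0→cld] = [0, 0, 7, 1]
r4 m[φ0→fog] = [2, 4, 4, 7]
r4 m[φ1→cld] = [0, 1, 1, 2]
r4 m[φ1→snow] = [2, 11, 6, 3]
r4 m[φ2→snow] = [1, 0, 1, 2]
r4 m[φ2→sun] = [3, 4, 1, 0]
r4 m[φ3→cld] = [2, 0, 0, 0]
r4 m[φ3→slip] = [2, 9, 3, 6]
r4 m[φ4→cld] = [1, 0, 2, 0]
r4 m[φ4→sprk] = [4, 3, 2, 5]
r4 m[φ5→cld] = [9, 2, 8, 8]
r4 m[cld→φ0] = [12, 3, 11, 10]
r4 m[cld→φ1] = [12, 2, 17, 9]
r4 m[cld→φ3] = [10, 3, 18, 11]
r4 m[cld→φ4] = [11, 3, 16, 11]
r4 m[cld→φ5] = [3, 1, 10, 3]
r4 m[fog→φ0] = [0, 0, 0, 0]
r4 m[sprk→φ4] = [0, 0, 0, 0]
r4 m[slip→φ3] = [0, 0, 0, 0]
r4 m[snow→φ1] = [1, 0, 1, 2]
r4 m[snow→φ2] = [2, 11, 6, 3]
r4 m[sun→φ2] = [0, 0, 0, 0]
r5 m[φ0→cld] = [0, 0, 7, 1]
r5 m[φ0→fog] = [3, 5, 5, 8]
r5 m[φ1→cld] = [0, 1, 1, 2]
r5 m[φ1→snow] = [2, 11, 6, 3]
r5 m[φ2→snow] = [1, 0, 1, 2]
r5 m[φ2→sun] = [5, 6, 3, 9]
r5 m[φ3→cld] = [2, 0, 0, 0]
r5 m[φ3→slip] = [3, 10, 4, 7]
r5 m[φ4→cld] = [1, 0, 2, 0]
r5 m[φ4→sprk] = [5, 4, 3, 6]
r5 m[φ5→cld] = [9, 2, 8, 8]
r5 m[cld→φ0] = [12, 3, 11, 10]
r5 m[cld→φ1] = [12, 2, 17, 9]
r5 m[cld→φ3] = [10, 3, 18, 11]
r5 m[cld→φ4] = [11, 3, 16, 11]
r5 m[cld→φ5] = [3, 1, 10, 3]
r5 m[fog→φ0] = [0, 0, 0, 0]
r5 m[sprk→φ4] = [0, 0, 0, 0]
r5 m[slip→φ3] = [0, 0, 0, 0]
r5 m[snow→φ1] = [1, 0, 1, 2]
r5 m[snow→φ2] = [2, 11, 6, 3]
r5 m[sun→φ2] = [0, 0, 0, 0]
r6 m[φ0→cld] = [0, 0, 7, 1]
r6 m[φ0→fog] = [3, 5, 5, 8]
r6 m[φ1→cld] = [0, 1, 1, 2]
r6 m[φ1→snow] = [2, 11, 6, 3]
r6 m[φ2→snow] = [1, 0, 1, 2]
r6 m[φ2→sun] = [5, 6, 3, 9]
r6 m[φ3→cld] = [2, 0, 0, 0]
r6 m[φ3→slip] = [3, 10, 4, 7]
r6 m[φ4→cld] = [1, 0, 2, 0]
r6 m[φ4→sprk] = [5, 4, 3, 6]
r6 m[φ5→cld] = [9, 2, 8, 8]
r6 m[cld→φ0] = [12, 3, 11, 10]
r6 m[cld→φ1] = [12, 2, 17, 9]
r6 m[cld→φ3] = [10, 3, 18, 11]
r6 m[cld→φ4] = [11, 3, 16, 11]
r6 m[cld→φ5] = [3, 1, 10, 3]
r6 m[fog→φ0] = [0, 0, 0, 0]
r6 m[sprk→φ4] = [0, 0, 0, 0]
r6 m[slip→φ3] = [0, 0, 0, 0]
r6 m[snow→φ1] = [1, 0, 1, 2]
r6 m[snow→φ2] = [2, 11, 6, 3]
r6 m[sun→φ2] = [0, 0, 0, 0]
fixed point reached at round 6
b[slip] = ⊗ incoming = [3, 10, 4, 7]

b[slip] = [3, 10, 4, 7]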